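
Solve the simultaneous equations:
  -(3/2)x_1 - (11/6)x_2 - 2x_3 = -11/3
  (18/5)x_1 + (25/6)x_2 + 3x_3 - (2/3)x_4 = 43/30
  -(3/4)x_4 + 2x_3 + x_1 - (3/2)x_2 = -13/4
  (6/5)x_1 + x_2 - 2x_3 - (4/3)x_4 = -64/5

no solution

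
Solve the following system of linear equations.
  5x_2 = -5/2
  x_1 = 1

Row-reduce the augmented matrix:
Swap R1 and R2.
R2 ← R2 / (5).
Reading off the reduced rows gives x_1 = 1, x_2 = -1/2.

x_1 = 1, x_2 = -1/2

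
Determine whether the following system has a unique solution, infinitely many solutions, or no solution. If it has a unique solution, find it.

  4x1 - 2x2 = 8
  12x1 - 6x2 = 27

Row-reduce:
R1 ← R1 / (4).
R2 ← R2 − 12·R1.
Row 2 reduces to 0 = 3, a contradiction. The system is inconsistent.

no solution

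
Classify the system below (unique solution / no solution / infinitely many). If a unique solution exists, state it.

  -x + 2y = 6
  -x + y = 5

Row-reduce the augmented matrix:
R1 ← R1 / (-1).
R2 ← R2 + 1·R1.
R2 ← R2 / (-1).
R1 ← R1 + 2·R2.
Reading off the reduced rows gives x = -4, y = 1.

x = -4, y = 1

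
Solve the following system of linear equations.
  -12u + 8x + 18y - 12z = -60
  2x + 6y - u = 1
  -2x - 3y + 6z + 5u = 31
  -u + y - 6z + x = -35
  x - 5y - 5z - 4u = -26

Row-reduce the augmented matrix:
R1 ← R1 / (8).
R2 ← R2 − 2·R1.
R3 ← R3 + 2·R1.
R4 ← R4 − 1·R1.
R5 ← R5 − 1·R1.
R2 ← R2 / (3/2).
R1 ← R1 − 9/4·R2.
R3 ← R3 − 3/2·R2.
R4 ← R4 + 5/4·R2.
R5 ← R5 + 29/4·R2.
Swap R3 and R4.
R3 ← R3 / (-2).
R1 ← R1 + 6·R3.
R2 ← R2 − 2·R3.
R5 ← R5 − 11·R3.
Swap R4 and R5.
R4 ← R4 / (229/12).
R1 ← R1 + 11·R4.
R2 ← R2 − 7/2·R4.
R3 ← R3 + 13/12·R4.
R5 reduces to 0 = 0, so the extra equation is consistent.
Reading off the reduced rows gives x = 0, y = 0, z = 6, u = -1.

x = 0, y = 0, z = 6, u = -1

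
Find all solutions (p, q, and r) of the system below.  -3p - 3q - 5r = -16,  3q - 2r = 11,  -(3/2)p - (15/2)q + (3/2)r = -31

Row-reduce:
R1 ← R1 / (-3).
R3 ← R3 + 3/2·R1.
R2 ← R2 / (3).
R1 ← R1 − 1·R2.
R3 ← R3 + 6·R2.
Row 3 reduces to 0 = -1, a contradiction. The system is inconsistent.

no solution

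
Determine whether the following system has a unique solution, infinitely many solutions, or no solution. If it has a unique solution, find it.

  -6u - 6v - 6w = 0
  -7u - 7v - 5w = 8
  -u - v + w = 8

infinitely many solutions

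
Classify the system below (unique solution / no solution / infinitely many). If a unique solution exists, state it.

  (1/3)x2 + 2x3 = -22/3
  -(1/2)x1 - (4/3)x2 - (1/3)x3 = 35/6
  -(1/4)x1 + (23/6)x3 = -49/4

Row-reduce:
Swap R1 and R2.
R1 ← R1 / (-1/2).
R3 ← R3 + 1/4·R1.
R2 ← R2 / (1/3).
R1 ← R1 − 8/3·R2.
R3 ← R3 − 2/3·R2.
Row 3 reduces to 0 = -1/2, a contradiction. The system is inconsistent.

no solution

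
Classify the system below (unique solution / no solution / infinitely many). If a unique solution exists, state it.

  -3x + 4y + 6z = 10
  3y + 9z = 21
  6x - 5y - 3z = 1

Row-reduce:
R1 ← R1 / (-3).
R3 ← R3 − 6·R1.
R2 ← R2 / (3).
R1 ← R1 + 4/3·R2.
R3 ← R3 − 3·R2.
Rank is 2 with 3 unknowns, leaving z free.

infinitely many solutions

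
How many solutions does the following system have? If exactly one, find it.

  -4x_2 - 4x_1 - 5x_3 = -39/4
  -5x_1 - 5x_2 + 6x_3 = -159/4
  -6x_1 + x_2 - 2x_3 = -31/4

Row-reduce the augmented matrix:
R1 ← R1 / (-4).
R2 ← R2 + 5·R1.
R3 ← R3 + 6·R1.
Swap R2 and R3.
R2 ← R2 / (7).
R1 ← R1 − 1·R2.
R3 ← R3 / (49/4).
R1 ← R1 − 13/28·R3.
R2 ← R2 − 11/14·R3.
Reading off the reduced rows gives x_1 = 5/2, x_2 = 11/4, x_3 = -9/4.

x_1 = 5/2, x_2 = 11/4, x_3 = -9/4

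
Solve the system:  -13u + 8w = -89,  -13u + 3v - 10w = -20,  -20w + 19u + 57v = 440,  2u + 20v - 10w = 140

Row-reduce the augmented matrix:
R1 ← R1 / (-13).
R2 ← R2 + 13·R1.
R3 ← R3 − 19·R1.
R4 ← R4 − 2·R1.
R2 ← R2 / (3).
R3 ← R3 − 57·R2.
R4 ← R4 − 20·R2.
R3 ← R3 / (4338/13).
R1 ← R1 + 8/13·R3.
R2 ← R2 + 6·R3.
R4 ← R4 − 1446/13·R3.
R4 reduces to 0 = 0, so the extra equation is consistent.
Reading off the reduced rows gives u = 5, v = 5, w = -3.

u = 5, v = 5, w = -3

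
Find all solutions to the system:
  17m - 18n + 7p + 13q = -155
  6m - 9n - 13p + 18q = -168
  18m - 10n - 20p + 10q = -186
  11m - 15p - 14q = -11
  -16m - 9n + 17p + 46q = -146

m = -2, n = 5, p = 3, q = -4

Row-reduce the augmented matrix:
R1 ← R1 / (17).
R2 ← R2 − 6·R1.
R3 ← R3 − 18·R1.
R4 ← R4 − 11·R1.
R5 ← R5 + 16·R1.
R2 ← R2 / (-45/17).
R1 ← R1 + 18/17·R2.
R3 ← R3 − 154/17·R2.
R4 ← R4 − 198/17·R2.
R5 ← R5 + 441/17·R2.
R3 ← R3 / (-3616/45).
R1 ← R1 − 33/5·R3.
R2 ← R2 − 263/45·R3.
R4 ← R4 + 438/5·R3.
R5 ← R5 − 876/5·R3.
R4 ← R4 / (-2109/226).
R1 ← R1 + 515/452·R4.
R2 ← R2 + 905/452·R4.
R3 ← R3 + 237/452·R4.
R5 ← R5 − 2109/113·R4.
R5 reduces to 0 = 0, so the extra equation is consistent.
Reading off the reduced rows gives m = -2, n = 5, p = 3, q = -4.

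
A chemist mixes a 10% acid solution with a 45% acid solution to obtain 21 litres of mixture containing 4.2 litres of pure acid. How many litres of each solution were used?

litres of solution A: 15, litres of solution B: 6

Let a = litres of solution A, b = litres of solution B.
  a + b = 21
  (1/10)a + (9/20)b = 21/5
Row-reduce the augmented matrix:
R2 ← R2 − 1/10·R1.
R2 ← R2 / (7/20).
R1 ← R1 − 1·R2.
Reading off the reduced rows gives a = 15, b = 6.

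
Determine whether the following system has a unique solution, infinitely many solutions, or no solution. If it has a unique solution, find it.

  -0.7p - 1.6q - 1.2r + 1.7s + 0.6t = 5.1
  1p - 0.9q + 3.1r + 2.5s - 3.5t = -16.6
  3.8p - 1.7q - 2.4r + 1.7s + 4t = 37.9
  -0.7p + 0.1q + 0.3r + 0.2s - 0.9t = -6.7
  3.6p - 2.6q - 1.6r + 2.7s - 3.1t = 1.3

p = 3, q = 1, r = -2, s = 2, t = 5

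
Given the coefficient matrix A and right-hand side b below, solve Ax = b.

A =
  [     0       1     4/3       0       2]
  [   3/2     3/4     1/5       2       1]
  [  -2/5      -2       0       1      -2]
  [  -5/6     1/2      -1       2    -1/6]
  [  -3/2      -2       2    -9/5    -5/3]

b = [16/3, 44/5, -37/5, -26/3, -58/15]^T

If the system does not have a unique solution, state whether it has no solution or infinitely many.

x_1 = 6, x_2 = 4, x_3 = 4, x_4 = -1, x_5 = -2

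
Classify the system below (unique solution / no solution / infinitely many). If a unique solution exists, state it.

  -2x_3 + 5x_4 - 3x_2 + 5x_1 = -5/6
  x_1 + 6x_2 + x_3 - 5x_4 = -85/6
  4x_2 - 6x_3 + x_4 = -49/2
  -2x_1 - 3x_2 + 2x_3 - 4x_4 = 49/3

x_1 = -2/3, x_2 = -3, x_3 = 2, x_4 = -1/2

Row-reduce the augmented matrix:
R1 ← R1 / (5).
R2 ← R2 − 1·R1.
R4 ← R4 + 2·R1.
R2 ← R2 / (33/5).
R1 ← R1 + 3/5·R2.
R3 ← R3 − 4·R2.
R4 ← R4 + 21/5·R2.
R3 ← R3 / (-226/33).
R1 ← R1 + 3/11·R3.
R2 ← R2 − 7/33·R3.
R4 ← R4 − 23/11·R3.
R4 ← R4 / (-995/226).
R1 ← R1 − 61/226·R4.
R2 ← R2 + 173/226·R4.
R3 ← R3 + 153/226·R4.
Reading off the reduced rows gives x_1 = -2/3, x_2 = -3, x_3 = 2, x_4 = -1/2.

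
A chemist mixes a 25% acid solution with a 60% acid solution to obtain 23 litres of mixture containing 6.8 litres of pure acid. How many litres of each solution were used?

litres of solution A: 20, litres of solution B: 3

Let a = litres of solution A, b = litres of solution B.
  a + b = 23
  (1/4)a + (3/5)b = 34/5
From equation 1: a = 23 − b.
Substitute into equation 2 and solve: b = 3.
Then a = 20.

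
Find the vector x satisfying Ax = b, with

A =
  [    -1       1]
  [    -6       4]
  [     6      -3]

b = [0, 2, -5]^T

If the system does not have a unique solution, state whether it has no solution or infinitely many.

no solution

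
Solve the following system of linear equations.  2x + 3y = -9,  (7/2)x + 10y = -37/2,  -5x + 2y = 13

Row-reduce:
R1 ← R1 / (2).
R2 ← R2 − 7/2·R1.
R3 ← R3 + 5·R1.
R2 ← R2 / (19/4).
R1 ← R1 − 3/2·R2.
R3 ← R3 − 19/2·R2.
Row 3 reduces to 0 = -4, a contradiction. The system is inconsistent.

no solution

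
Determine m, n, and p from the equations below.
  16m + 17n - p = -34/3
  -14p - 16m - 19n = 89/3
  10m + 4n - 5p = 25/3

Row-reduce the augmented matrix:
R1 ← R1 / (16).
R2 ← R2 + 16·R1.
R3 ← R3 − 10·R1.
R2 ← R2 / (-2).
R1 ← R1 − 17/16·R2.
R3 ← R3 + 53/8·R2.
R3 ← R3 / (725/16).
R1 ← R1 + 257/32·R3.
R2 ← R2 − 15/2·R3.
Reading off the reduced rows gives m = 1, n = -5/3, p = -1.

m = 1, n = -5/3, p = -1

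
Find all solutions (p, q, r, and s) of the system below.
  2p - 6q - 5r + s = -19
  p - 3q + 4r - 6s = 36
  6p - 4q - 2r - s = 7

infinitely many solutions

Row-reduce:
R1 ← R1 / (2).
R2 ← R2 − 1·R1.
R3 ← R3 − 6·R1.
Swap R2 and R3.
R2 ← R2 / (14).
R1 ← R1 + 3·R2.
R3 ← R3 / (13/2).
R1 ← R1 − 2/7·R3.
R2 ← R2 − 13/14·R3.
Rank is 3 with 4 unknowns, leaving s free.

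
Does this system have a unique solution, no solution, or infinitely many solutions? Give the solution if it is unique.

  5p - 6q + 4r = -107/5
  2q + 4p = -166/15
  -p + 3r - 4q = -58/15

Row-reduce the augmented matrix:
R1 ← R1 / (5).
R2 ← R2 − 4·R1.
R3 ← R3 + 1·R1.
R2 ← R2 / (34/5).
R1 ← R1 + 6/5·R2.
R3 ← R3 + 26/5·R2.
R3 ← R3 / (23/17).
R1 ← R1 − 4/17·R3.
R2 ← R2 + 8/17·R3.
Reading off the reduced rows gives p = -13/5, q = -1/3, r = -13/5.

p = -13/5, q = -1/3, r = -13/5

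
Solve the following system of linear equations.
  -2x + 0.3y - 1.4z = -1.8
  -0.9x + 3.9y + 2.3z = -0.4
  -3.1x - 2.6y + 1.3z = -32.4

x = 5, y = 4, z = -5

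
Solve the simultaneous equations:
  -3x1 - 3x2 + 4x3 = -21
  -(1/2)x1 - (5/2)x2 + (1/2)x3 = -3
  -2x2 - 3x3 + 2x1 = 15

infinitely many solutions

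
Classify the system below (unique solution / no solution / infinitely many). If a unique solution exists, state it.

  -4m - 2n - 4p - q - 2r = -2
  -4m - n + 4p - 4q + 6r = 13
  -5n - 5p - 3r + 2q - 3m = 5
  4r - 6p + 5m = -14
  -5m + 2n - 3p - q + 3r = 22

m = -4, n = 1, p = 1, q = 6, r = 3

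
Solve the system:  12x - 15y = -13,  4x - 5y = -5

no solution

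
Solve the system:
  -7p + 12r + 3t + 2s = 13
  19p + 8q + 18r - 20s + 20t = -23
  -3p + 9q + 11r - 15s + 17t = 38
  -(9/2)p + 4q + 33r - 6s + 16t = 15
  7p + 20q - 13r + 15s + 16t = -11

no solution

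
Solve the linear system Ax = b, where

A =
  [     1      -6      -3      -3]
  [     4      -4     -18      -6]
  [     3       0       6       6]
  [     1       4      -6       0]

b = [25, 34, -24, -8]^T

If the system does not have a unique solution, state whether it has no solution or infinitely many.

Row-reduce:
R2 ← R2 − 4·R1.
R3 ← R3 − 3·R1.
R4 ← R4 − 1·R1.
R2 ← R2 / (20).
R1 ← R1 + 6·R2.
R3 ← R3 − 18·R2.
R4 ← R4 − 10·R2.
R3 ← R3 / (102/5).
R1 ← R1 + 24/5·R3.
R2 ← R2 + 3/10·R3.
Rank is 3 with 4 unknowns, leaving x_4 free.

infinitely many solutions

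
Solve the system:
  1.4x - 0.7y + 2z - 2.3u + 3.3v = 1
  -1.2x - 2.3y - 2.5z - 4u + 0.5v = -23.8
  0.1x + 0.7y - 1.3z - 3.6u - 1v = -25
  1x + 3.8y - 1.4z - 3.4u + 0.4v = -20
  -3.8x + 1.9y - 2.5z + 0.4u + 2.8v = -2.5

x = 3, y = -1, z = 0, u = 6, v = 3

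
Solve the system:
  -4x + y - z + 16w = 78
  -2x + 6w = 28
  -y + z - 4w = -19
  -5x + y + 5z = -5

no solution

Row-reduce:
R1 ← R1 / (-4).
R2 ← R2 + 2·R1.
R4 ← R4 + 5·R1.
R2 ← R2 / (-1/2).
R1 ← R1 + 1/4·R2.
R3 ← R3 + 1·R2.
R4 ← R4 + 1/4·R2.
Swap R3 and R4.
R3 ← R3 / (6).
R2 ← R2 + 1·R3.
Row 4 reduces to 0 = 3, a contradiction. The system is inconsistent.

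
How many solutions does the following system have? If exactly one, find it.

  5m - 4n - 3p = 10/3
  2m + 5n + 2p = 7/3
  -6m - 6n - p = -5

m = 1, n = -1/3, p = 1

Row-reduce the augmented matrix:
R1 ← R1 / (5).
R2 ← R2 − 2·R1.
R3 ← R3 + 6·R1.
R2 ← R2 / (33/5).
R1 ← R1 + 4/5·R2.
R3 ← R3 + 54/5·R2.
R3 ← R3 / (7/11).
R1 ← R1 + 7/33·R3.
R2 ← R2 − 16/33·R3.
Reading off the reduced rows gives m = 1, n = -1/3, p = 1.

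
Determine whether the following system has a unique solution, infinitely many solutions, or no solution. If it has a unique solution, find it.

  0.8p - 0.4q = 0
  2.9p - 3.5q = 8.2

Row-reduce the augmented matrix:
R1 ← R1 / (4/5).
R2 ← R2 − 29/10·R1.
R2 ← R2 / (-41/20).
R1 ← R1 + 1/2·R2.
Reading off the reduced rows gives p = -2, q = -4.

p = -2, q = -4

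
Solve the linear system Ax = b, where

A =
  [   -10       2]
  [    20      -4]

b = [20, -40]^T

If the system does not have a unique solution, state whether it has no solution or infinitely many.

infinitely many solutions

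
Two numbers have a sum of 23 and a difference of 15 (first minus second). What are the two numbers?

first number: 19, second number: 4

Let x = first number, y = second number.
  x + y = 23
  x - y = 15
From equation 1: x = 23 − y.
Substitute into equation 2 and solve: y = 4.
Then x = 19.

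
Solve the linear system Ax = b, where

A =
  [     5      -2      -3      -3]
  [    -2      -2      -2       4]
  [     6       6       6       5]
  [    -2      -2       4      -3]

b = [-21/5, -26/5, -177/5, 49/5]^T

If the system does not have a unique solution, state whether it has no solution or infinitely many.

x_1 = -3, x_2 = 3/5, x_3 = -1, x_4 = -3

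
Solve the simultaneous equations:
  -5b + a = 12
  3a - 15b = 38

no solution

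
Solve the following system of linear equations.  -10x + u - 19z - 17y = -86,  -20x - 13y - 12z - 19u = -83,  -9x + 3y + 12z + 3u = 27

infinitely many solutions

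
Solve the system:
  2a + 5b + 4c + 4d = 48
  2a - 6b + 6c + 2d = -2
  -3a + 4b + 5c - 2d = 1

infinitely many solutions

Row-reduce:
R1 ← R1 / (2).
R2 ← R2 − 2·R1.
R3 ← R3 + 3·R1.
R2 ← R2 / (-11).
R1 ← R1 − 5/2·R2.
R3 ← R3 − 23/2·R2.
R3 ← R3 / (144/11).
R1 ← R1 − 27/11·R3.
R2 ← R2 + 2/11·R3.
Rank is 3 with 4 unknowns, leaving d free.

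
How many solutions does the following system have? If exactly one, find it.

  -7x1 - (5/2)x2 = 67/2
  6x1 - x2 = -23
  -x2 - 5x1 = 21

Row-reduce:
R1 ← R1 / (-7).
R2 ← R2 − 6·R1.
R3 ← R3 + 5·R1.
R2 ← R2 / (-22/7).
R1 ← R1 − 5/14·R2.
R3 ← R3 − 11/14·R2.
Row 3 reduces to 0 = -3/2, a contradiction. The system is inconsistent.

no solution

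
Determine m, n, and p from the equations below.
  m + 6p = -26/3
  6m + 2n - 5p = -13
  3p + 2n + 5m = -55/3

Row-reduce the augmented matrix:
R2 ← R2 − 6·R1.
R3 ← R3 − 5·R1.
R2 ← R2 / (2).
R3 ← R3 − 2·R2.
R3 ← R3 / (14).
R1 ← R1 − 6·R3.
R2 ← R2 + 41/2·R3.
Reading off the reduced rows gives m = -8/3, n = -1, p = -1.

m = -8/3, n = -1, p = -1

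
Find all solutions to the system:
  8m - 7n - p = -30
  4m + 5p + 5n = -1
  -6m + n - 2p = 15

no solution

Row-reduce:
R1 ← R1 / (8).
R2 ← R2 − 4·R1.
R3 ← R3 + 6·R1.
R2 ← R2 / (17/2).
R1 ← R1 + 7/8·R2.
R3 ← R3 + 17/4·R2.
Row 3 reduces to 0 = -1/2, a contradiction. The system is inconsistent.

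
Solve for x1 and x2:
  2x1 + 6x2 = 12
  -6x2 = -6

Row-reduce the augmented matrix:
R1 ← R1 / (2).
R2 ← R2 / (-6).
R1 ← R1 − 3·R2.
Reading off the reduced rows gives x1 = 3, x2 = 1.

x1 = 3, x2 = 1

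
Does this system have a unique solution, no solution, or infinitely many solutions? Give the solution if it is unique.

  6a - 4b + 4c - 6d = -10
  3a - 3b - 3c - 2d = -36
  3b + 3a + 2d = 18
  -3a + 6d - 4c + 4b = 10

a = 0, b = 4, c = 6, d = 3

Row-reduce the augmented matrix:
R1 ← R1 / (6).
R2 ← R2 − 3·R1.
R3 ← R3 − 3·R1.
R4 ← R4 + 3·R1.
R2 ← R2 / (-1).
R1 ← R1 + 2/3·R2.
R3 ← R3 − 5·R2.
R4 ← R4 − 2·R2.
R3 ← R3 / (-27).
R1 ← R1 − 4·R3.
R2 ← R2 − 5·R3.
R4 ← R4 + 12·R3.
R4 ← R4 / (5/9).
R1 ← R1 + 5/27·R4.
R2 ← R2 − 23/27·R4.
R3 ← R3 + 10/27·R4.
Reading off the reduced rows gives a = 0, b = 4, c = 6, d = 3.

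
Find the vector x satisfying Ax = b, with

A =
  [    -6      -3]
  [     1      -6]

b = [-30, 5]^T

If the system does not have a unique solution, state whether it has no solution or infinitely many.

x_1 = 5, x_2 = 0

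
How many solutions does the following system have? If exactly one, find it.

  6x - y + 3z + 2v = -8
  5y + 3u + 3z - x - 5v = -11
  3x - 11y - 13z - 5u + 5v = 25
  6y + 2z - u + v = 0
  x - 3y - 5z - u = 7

infinitely many solutions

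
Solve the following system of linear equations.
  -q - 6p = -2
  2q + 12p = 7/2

no solution

Row-reduce:
R1 ← R1 / (-6).
R2 ← R2 − 12·R1.
Row 2 reduces to 0 = -1/2, a contradiction. The system is inconsistent.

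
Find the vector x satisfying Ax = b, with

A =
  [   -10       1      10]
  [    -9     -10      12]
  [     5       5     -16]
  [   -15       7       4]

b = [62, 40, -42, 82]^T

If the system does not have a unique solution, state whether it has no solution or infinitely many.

Row-reduce the augmented matrix:
R1 ← R1 / (-10).
R2 ← R2 + 9·R1.
R3 ← R3 − 5·R1.
R4 ← R4 + 15·R1.
R2 ← R2 / (-109/10).
R1 ← R1 + 1/10·R2.
R3 ← R3 − 11/2·R2.
R4 ← R4 − 11/2·R2.
R3 ← R3 / (-1034/109).
R1 ← R1 + 112/109·R3.
R2 ← R2 + 30/109·R3.
R4 ← R4 + 1034/109·R3.
R4 reduces to 0 = 0, so the extra equation is consistent.
Reading off the reduced rows gives x_1 = -4, x_2 = 2, x_3 = 2.

x_1 = -4, x_2 = 2, x_3 = 2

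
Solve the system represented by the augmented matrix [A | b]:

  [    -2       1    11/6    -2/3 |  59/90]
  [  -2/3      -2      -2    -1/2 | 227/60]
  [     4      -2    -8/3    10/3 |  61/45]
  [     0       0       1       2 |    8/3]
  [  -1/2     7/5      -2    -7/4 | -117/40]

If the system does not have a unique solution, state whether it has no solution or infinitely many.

Row-reduce the augmented matrix:
R1 ← R1 / (-2).
R2 ← R2 + 2/3·R1.
R3 ← R3 − 4·R1.
R5 ← R5 + 1/2·R1.
R2 ← R2 / (-7/3).
R1 ← R1 + 1/2·R2.
R5 ← R5 − 23/20·R2.
R1 ← R1 + 5/14·R3.
R2 ← R2 − 47/42·R3.
R4 ← R4 − 1·R3.
R5 ← R5 + 1573/420·R3.
Swap R4 and R5.
R4 ← R4 / (4847/840).
R1 ← R1 − 31/28·R4.
R2 ← R2 + 89/42·R4.
R3 ← R3 − 2·R4.
R5 reduces to 0 = 0, so the extra equation is consistent.
Reading off the reduced rows gives x_1 = -9/5, x_2 = -4/3, x_3 = -1/3, x_4 = 3/2.

x_1 = -9/5, x_2 = -4/3, x_3 = -1/3, x_4 = 3/2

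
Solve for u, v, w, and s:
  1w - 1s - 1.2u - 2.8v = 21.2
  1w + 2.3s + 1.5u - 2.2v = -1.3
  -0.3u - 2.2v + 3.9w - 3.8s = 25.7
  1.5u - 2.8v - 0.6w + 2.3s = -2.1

Row-reduce the augmented matrix:
R1 ← R1 / (-6/5).
R2 ← R2 − 3/2·R1.
R3 ← R3 + 3/10·R1.
R4 ← R4 − 3/2·R1.
R2 ← R2 / (-57/10).
R1 ← R1 − 7/3·R2.
R3 ← R3 + 3/2·R2.
R4 ← R4 + 63/10·R2.
R3 ← R3 / (581/190).
R1 ← R1 − 5/57·R3.
R2 ← R2 + 15/38·R3.
R4 ← R4 + 349/190·R3.
R4 ← R4 / (-6998/2905).
R1 ← R1 − 2393/1743·R4.
R2 ← R2 + 394/581·R4.
R3 ← R3 + 727/581·R4.
Reading off the reduced rows gives u = -5, v = -4, w = 2, s = -2.

u = -5, v = -4, w = 2, s = -2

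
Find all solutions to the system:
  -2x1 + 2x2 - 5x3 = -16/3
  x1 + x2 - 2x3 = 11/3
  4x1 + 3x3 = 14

Row-reduce the augmented matrix:
R1 ← R1 / (-2).
R2 ← R2 − 1·R1.
R3 ← R3 − 4·R1.
R2 ← R2 / (2).
R1 ← R1 + 1·R2.
R3 ← R3 − 4·R2.
R3 ← R3 / (2).
R1 ← R1 − 1/4·R3.
R2 ← R2 + 9/4·R3.
Reading off the reduced rows gives x1 = 3, x2 = 2, x3 = 2/3.

x1 = 3, x2 = 2, x3 = 2/3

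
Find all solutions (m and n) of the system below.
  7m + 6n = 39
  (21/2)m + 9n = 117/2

infinitely many solutions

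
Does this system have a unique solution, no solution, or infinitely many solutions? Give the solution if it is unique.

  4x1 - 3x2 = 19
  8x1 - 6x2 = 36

no solution

Row-reduce:
R1 ← R1 / (4).
R2 ← R2 − 8·R1.
Row 2 reduces to 0 = -2, a contradiction. The system is inconsistent.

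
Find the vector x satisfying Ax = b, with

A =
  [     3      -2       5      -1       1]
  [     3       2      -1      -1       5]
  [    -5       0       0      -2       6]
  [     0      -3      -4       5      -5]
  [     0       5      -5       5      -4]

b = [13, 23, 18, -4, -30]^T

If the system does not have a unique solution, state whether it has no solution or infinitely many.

x_1 = 2, x_2 = -4, x_3 = -1, x_4 = 1, x_5 = 5

Row-reduce the augmented matrix:
R1 ← R1 / (3).
R2 ← R2 − 3·R1.
R3 ← R3 + 5·R1.
R2 ← R2 / (4).
R1 ← R1 + 2/3·R2.
R3 ← R3 + 10/3·R2.
R4 ← R4 + 3·R2.
R5 ← R5 − 5·R2.
R3 ← R3 / (10/3).
R1 ← R1 − 2/3·R3.
R2 ← R2 + 3/2·R3.
R4 ← R4 + 17/2·R3.
R5 ← R5 − 5/2·R3.
R4 ← R4 / (-87/20).
R1 ← R1 − 2/5·R4.
R2 ← R2 + 33/20·R4.
R3 ← R3 + 11/10·R4.
R5 ← R5 − 31/4·R4.
R5 ← R5 / (2537/87).
R1 ← R1 − 104/87·R5.
R2 ← R2 + 114/29·R5.
R3 ← R3 + 286/87·R5.
R4 ← R4 + 521/87·R5.
Reading off the reduced rows gives x_1 = 2, x_2 = -4, x_3 = -1, x_4 = 1, x_5 = 5.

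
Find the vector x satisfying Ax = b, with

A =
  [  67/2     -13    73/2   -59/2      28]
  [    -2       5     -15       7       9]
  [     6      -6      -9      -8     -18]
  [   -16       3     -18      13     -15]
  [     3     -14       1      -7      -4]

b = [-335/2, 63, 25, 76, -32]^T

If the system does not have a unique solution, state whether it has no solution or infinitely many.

no solution

Row-reduce:
R1 ← R1 / (67/2).
R2 ← R2 + 2·R1.
R3 ← R3 − 6·R1.
R4 ← R4 + 16·R1.
R5 ← R5 − 3·R1.
R2 ← R2 / (283/67).
R1 ← R1 + 26/67·R2.
R3 ← R3 + 246/67·R2.
R4 ← R4 + 215/67·R2.
R5 ← R5 + 860/67·R2.
R3 ← R3 / (-7551/283).
R1 ← R1 + 25/283·R3.
R2 ← R2 + 859/283·R3.
R4 ← R4 + 2917/283·R3.
R5 ← R5 + 11668/283·R3.
R4 ← R4 / (16466/7551).
R1 ← R1 + 3061/7551·R4.
R2 ← R2 − 7787/7551·R4.
R3 ← R3 + 520/7551·R4.
R5 ← R5 − 65864/7551·R4.
Row 5 reduces to 0 = -1, a contradiction. The system is inconsistent.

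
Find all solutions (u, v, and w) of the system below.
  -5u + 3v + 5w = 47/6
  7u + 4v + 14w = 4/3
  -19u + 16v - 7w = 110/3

u = -2/3, v = 3/2, w = 0

Row-reduce the augmented matrix:
R1 ← R1 / (-5).
R2 ← R2 − 7·R1.
R3 ← R3 + 19·R1.
R2 ← R2 / (41/5).
R1 ← R1 + 3/5·R2.
R3 ← R3 − 23/5·R2.
R3 ← R3 / (-1549/41).
R1 ← R1 − 22/41·R3.
R2 ← R2 − 105/41·R3.
Reading off the reduced rows gives u = -2/3, v = 3/2, w = 0.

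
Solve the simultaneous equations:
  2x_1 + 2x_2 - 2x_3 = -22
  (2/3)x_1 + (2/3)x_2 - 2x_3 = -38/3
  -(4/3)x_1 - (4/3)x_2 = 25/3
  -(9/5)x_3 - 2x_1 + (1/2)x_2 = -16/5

Row-reduce:
R1 ← R1 / (2).
R2 ← R2 − 2/3·R1.
R3 ← R3 + 4/3·R1.
R4 ← R4 + 2·R1.
Swap R2 and R4.
R2 ← R2 / (5/2).
R1 ← R1 − 1·R2.
R3 ← R3 / (-4/3).
R1 ← R1 − 13/25·R3.
R2 ← R2 + 38/25·R3.
R4 ← R4 + 4/3·R3.
Row 4 reduces to 0 = 1, a contradiction. The system is inconsistent.

no solution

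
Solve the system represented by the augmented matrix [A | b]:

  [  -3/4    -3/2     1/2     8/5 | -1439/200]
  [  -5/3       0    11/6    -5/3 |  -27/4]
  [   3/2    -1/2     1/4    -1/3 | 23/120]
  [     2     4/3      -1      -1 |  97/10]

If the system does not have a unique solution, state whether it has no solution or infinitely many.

Row-reduce the augmented matrix:
R1 ← R1 / (-3/4).
R2 ← R2 + 5/3·R1.
R3 ← R3 − 3/2·R1.
R4 ← R4 − 2·R1.
R2 ← R2 / (10/3).
R1 ← R1 − 2·R2.
R3 ← R3 + 7/2·R2.
R4 ← R4 + 8/3·R2.
R3 ← R3 / (241/120).
R1 ← R1 + 11/10·R3.
R2 ← R2 − 13/60·R3.
R4 ← R4 − 41/45·R3.
R4 ← R4 / (2993/10845).
R1 ← R1 + 522/1205·R4.
R2 ← R2 + 4643/3615·R4.
R3 ← R3 + 314/241·R4.
Reading off the reduced rows gives x_1 = 3/2, x_2 = 3, x_3 = -5/2, x_4 = -1/5.

x_1 = 3/2, x_2 = 3, x_3 = -5/2, x_4 = -1/5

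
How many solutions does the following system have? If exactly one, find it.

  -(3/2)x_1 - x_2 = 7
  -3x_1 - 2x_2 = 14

Row-reduce:
R1 ← R1 / (-3/2).
R2 ← R2 + 3·R1.
Rank is 1 with 2 unknowns, leaving x_2 free.

infinitely many solutions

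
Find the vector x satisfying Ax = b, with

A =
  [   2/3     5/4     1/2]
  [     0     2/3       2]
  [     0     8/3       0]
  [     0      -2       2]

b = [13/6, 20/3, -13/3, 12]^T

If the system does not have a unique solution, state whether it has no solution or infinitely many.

Row-reduce:
R1 ← R1 / (2/3).
R2 ← R2 / (2/3).
R1 ← R1 − 15/8·R2.
R3 ← R3 − 8/3·R2.
R4 ← R4 + 2·R2.
R3 ← R3 / (-8).
R1 ← R1 + 39/8·R3.
R2 ← R2 − 3·R3.
R4 ← R4 − 8·R3.
Row 4 reduces to 0 = 1, a contradiction. The system is inconsistent.

no solution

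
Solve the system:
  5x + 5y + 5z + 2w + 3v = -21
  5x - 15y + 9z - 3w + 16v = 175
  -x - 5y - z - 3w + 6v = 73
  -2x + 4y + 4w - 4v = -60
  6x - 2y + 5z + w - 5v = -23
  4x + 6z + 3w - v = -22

x = 2, y = -6, z = -3, w = -2, v = 6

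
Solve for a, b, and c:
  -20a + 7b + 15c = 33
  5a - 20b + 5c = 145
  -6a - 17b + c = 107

a = 0, b = -6, c = 5

Row-reduce the augmented matrix:
R1 ← R1 / (-20).
R2 ← R2 − 5·R1.
R3 ← R3 + 6·R1.
R2 ← R2 / (-73/4).
R1 ← R1 + 7/20·R2.
R3 ← R3 + 191/10·R2.
R3 ← R3 / (-924/73).
R1 ← R1 + 67/73·R3.
R2 ← R2 + 35/73·R3.
Reading off the reduced rows gives a = 0, b = -6, c = 5.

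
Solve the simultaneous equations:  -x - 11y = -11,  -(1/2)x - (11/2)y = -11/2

Row-reduce:
R1 ← R1 / (-1).
R2 ← R2 + 1/2·R1.
Rank is 1 with 2 unknowns, leaving y free.

infinitely many solutions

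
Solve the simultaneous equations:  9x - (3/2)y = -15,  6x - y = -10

Row-reduce:
R1 ← R1 / (9).
R2 ← R2 − 6·R1.
Rank is 1 with 2 unknowns, leaving y free.

infinitely many solutions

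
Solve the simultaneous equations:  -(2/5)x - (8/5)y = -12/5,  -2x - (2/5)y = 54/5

x = -6, y = 3

Row-reduce the augmented matrix:
R1 ← R1 / (-2/5).
R2 ← R2 + 2·R1.
R2 ← R2 / (38/5).
R1 ← R1 − 4·R2.
Reading off the reduced rows gives x = -6, y = 3.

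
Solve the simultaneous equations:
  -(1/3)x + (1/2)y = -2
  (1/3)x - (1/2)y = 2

Row-reduce:
R1 ← R1 / (-1/3).
R2 ← R2 − 1/3·R1.
Rank is 1 with 2 unknowns, leaving y free.

infinitely many solutions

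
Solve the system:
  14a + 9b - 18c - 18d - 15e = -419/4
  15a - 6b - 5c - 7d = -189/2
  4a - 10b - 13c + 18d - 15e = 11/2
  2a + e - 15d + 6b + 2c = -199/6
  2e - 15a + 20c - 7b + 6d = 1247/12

a = -3, b = 9/4, c = 3, d = 3, e = -5/3

Row-reduce the augmented matrix:
R1 ← R1 / (14).
R2 ← R2 − 15·R1.
R3 ← R3 − 4·R1.
R4 ← R4 − 2·R1.
R5 ← R5 + 15·R1.
R2 ← R2 / (-219/14).
R1 ← R1 − 9/14·R2.
R3 ← R3 + 88/7·R2.
R4 ← R4 − 33/7·R2.
R5 ← R5 − 37/14·R2.
R3 ← R3 / (-4235/219).
R1 ← R1 + 51/73·R3.
R2 ← R2 + 200/219·R3.
R4 ← R4 − 648/73·R3.
R5 ← R5 − 685/219·R3.
R4 ← R4 / (-11159/4235).
R1 ← R1 + 5337/4235·R4.
R2 ← R2 + 1196/847·R4.
R3 ← R3 + 2906/4235·R4.
R5 ← R5 + 7677/847·R4.
R5 ← R5 / (-59567/11159).
R1 ← R1 − 20208/11159·R5.
R2 ← R2 − 18095/11159·R5.
R3 ← R3 − 21949/11159·R5.
R4 ← R4 − 12115/11159·R5.
Reading off the reduced rows gives a = -3, b = 9/4, c = 3, d = 3, e = -5/3.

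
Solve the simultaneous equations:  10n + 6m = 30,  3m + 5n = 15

Row-reduce:
R1 ← R1 / (6).
R2 ← R2 − 3·R1.
Rank is 1 with 2 unknowns, leaving n free.

infinitely many solutions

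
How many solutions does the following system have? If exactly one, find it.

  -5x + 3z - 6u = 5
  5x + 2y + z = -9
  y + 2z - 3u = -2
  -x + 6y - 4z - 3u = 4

Row-reduce:
R1 ← R1 / (-5).
R2 ← R2 − 5·R1.
R4 ← R4 + 1·R1.
R2 ← R2 / (2).
R3 ← R3 − 1·R2.
R4 ← R4 − 6·R2.
Swap R3 and R4.
R3 ← R3 / (-83/5).
R1 ← R1 + 3/5·R3.
R2 ← R2 − 2·R3.
Rank is 3 with 4 unknowns, leaving u free.

infinitely many solutions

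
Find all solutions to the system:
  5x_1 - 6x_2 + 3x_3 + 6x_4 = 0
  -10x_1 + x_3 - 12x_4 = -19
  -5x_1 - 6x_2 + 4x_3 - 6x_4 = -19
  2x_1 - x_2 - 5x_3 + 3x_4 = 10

Row-reduce:
R1 ← R1 / (5).
R2 ← R2 + 10·R1.
R3 ← R3 + 5·R1.
R4 ← R4 − 2·R1.
R2 ← R2 / (-12).
R1 ← R1 + 6/5·R2.
R3 ← R3 + 12·R2.
R4 ← R4 − 7/5·R2.
Swap R3 and R4.
R3 ← R3 / (-323/60).
R1 ← R1 + 1/10·R3.
R2 ← R2 + 7/12·R3.
Rank is 3 with 4 unknowns, leaving x_4 free.

infinitely many solutions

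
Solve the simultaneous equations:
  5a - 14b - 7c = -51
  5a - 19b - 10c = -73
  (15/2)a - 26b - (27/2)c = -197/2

Row-reduce:
R1 ← R1 / (5).
R2 ← R2 − 5·R1.
R3 ← R3 − 15/2·R1.
R2 ← R2 / (-5).
R1 ← R1 + 14/5·R2.
R3 ← R3 + 5·R2.
Rank is 2 with 3 unknowns, leaving c free.

infinitely many solutions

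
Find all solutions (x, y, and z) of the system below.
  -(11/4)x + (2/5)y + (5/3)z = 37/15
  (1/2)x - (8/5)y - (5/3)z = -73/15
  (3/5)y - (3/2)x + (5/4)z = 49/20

Row-reduce:
R1 ← R1 / (-11/4).
R2 ← R2 − 1/2·R1.
R3 ← R3 + 3/2·R1.
R2 ← R2 / (-84/55).
R1 ← R1 + 8/55·R2.
R3 ← R3 − 21/55·R2.
Rank is 2 with 3 unknowns, leaving z free.

infinitely many solutions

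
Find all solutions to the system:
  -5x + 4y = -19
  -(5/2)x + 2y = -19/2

Row-reduce:
R1 ← R1 / (-5).
R2 ← R2 + 5/2·R1.
Rank is 1 with 2 unknowns, leaving y free.

infinitely many solutions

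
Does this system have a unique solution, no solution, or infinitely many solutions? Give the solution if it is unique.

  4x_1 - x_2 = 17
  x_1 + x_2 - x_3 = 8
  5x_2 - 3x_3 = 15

Row-reduce the augmented matrix:
R1 ← R1 / (4).
R2 ← R2 − 1·R1.
R2 ← R2 / (5/4).
R1 ← R1 + 1/4·R2.
R3 ← R3 − 5·R2.
R1 ← R1 + 1/5·R3.
R2 ← R2 + 4/5·R3.
Reading off the reduced rows gives x_1 = 5, x_2 = 3, x_3 = 0.

x_1 = 5, x_2 = 3, x_3 = 0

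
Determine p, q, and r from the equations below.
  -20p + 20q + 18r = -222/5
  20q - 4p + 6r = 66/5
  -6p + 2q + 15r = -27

p = 3, q = 3/2, r = -4/5

Row-reduce the augmented matrix:
R1 ← R1 / (-20).
R2 ← R2 + 4·R1.
R3 ← R3 + 6·R1.
R2 ← R2 / (16).
R1 ← R1 + 1·R2.
R3 ← R3 + 4·R2.
R3 ← R3 / (51/5).
R1 ← R1 + 3/4·R3.
R2 ← R2 − 3/20·R3.
Reading off the reduced rows gives p = 3, q = 3/2, r = -4/5.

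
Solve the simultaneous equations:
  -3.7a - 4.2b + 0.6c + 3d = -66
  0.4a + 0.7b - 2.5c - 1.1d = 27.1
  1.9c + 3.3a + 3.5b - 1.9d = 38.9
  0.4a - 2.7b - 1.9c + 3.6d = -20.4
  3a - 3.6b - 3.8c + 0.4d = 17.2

a = 6, b = 6, c = -6, d = -5

Row-reduce the augmented matrix:
R1 ← R1 / (-37/10).
R2 ← R2 − 2/5·R1.
R3 ← R3 − 33/10·R1.
R4 ← R4 − 2/5·R1.
R5 ← R5 − 3·R1.
R2 ← R2 / (91/370).
R1 ← R1 − 42/37·R2.
R3 ← R3 + 91/370·R2.
R4 ← R4 + 1167/370·R2.
R5 ← R5 + 1296/185·R2.
Swap R3 and R4.
R3 ← R3 / (-15044/455).
R1 ← R1 − 144/13·R3.
R2 ← R2 + 901/91·R3.
R5 ← R5 + 33067/455·R3.
Swap R4 and R5.
R4 ← R4 / (-181211/30088).
R1 ← R1 − 2826/3761·R4.
R2 ← R2 + 40625/30088·R4.
R3 ← R3 − 5481/30088·R4.
R5 reduces to 0 = 0, so the extra equation is consistent.
Reading off the reduced rows gives a = 6, b = 6, c = -6, d = -5.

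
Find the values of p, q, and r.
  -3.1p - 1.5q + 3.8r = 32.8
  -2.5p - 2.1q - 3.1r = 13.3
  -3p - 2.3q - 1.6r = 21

p = -4, q = -6, r = 3

Row-reduce the augmented matrix:
R1 ← R1 / (-31/10).
R2 ← R2 + 5/2·R1.
R3 ← R3 + 3·R1.
R2 ← R2 / (-138/155).
R1 ← R1 − 15/31·R2.
R3 ← R3 + 263/310·R2.
R3 ← R3 / (549/920).
R1 ← R1 + 421/92·R3.
R2 ← R2 − 637/92·R3.
Reading off the reduced rows gives p = -4, q = -6, r = 3.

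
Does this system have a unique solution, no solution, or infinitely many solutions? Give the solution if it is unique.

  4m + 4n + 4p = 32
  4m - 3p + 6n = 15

infinitely many solutions

Row-reduce:
R1 ← R1 / (4).
R2 ← R2 − 4·R1.
R2 ← R2 / (2).
R1 ← R1 − 1·R2.
Rank is 2 with 3 unknowns, leaving p free.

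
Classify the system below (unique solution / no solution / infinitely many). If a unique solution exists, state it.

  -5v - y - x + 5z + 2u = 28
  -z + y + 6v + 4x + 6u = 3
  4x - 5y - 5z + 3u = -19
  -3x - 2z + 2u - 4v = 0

Row-reduce:
R1 ← R1 / (-1).
R2 ← R2 − 4·R1.
R3 ← R3 − 4·R1.
R4 ← R4 + 3·R1.
R2 ← R2 / (-3).
R1 ← R1 − 1·R2.
R3 ← R3 + 9·R2.
R4 ← R4 − 3·R2.
R3 ← R3 / (-42).
R1 ← R1 − 4/3·R3.
R2 ← R2 + 19/3·R3.
R4 ← R4 − 2·R3.
R4 ← R4 / (179/21).
R1 ← R1 − 106/63·R4.
R2 ← R2 − 1/126·R4.
R3 ← R3 − 31/42·R4.
Rank is 4 with 5 unknowns, leaving v free.

infinitely many solutions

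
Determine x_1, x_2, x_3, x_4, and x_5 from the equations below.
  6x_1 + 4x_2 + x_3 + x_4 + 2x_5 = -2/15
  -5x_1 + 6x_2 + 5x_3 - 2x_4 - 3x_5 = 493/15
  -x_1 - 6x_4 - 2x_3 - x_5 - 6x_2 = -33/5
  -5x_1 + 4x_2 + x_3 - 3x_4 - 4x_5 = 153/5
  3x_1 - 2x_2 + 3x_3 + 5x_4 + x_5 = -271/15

Row-reduce the augmented matrix:
R1 ← R1 / (6).
R2 ← R2 + 5·R1.
R3 ← R3 + 1·R1.
R4 ← R4 + 5·R1.
R5 ← R5 − 3·R1.
R2 ← R2 / (28/3).
R1 ← R1 − 2/3·R2.
R3 ← R3 + 16/3·R2.
R4 ← R4 − 22/3·R2.
R5 ← R5 + 4·R2.
R3 ← R3 / (3/2).
R1 ← R1 + 1/4·R3.
R2 ← R2 − 5/8·R3.
R4 ← R4 + 11/4·R3.
R5 ← R5 − 5·R3.
R4 ← R4 / (-79/6).
R1 ← R1 + 5/6·R4.
R2 ← R2 − 31/12·R4.
R3 ← R3 + 13/3·R4.
R5 ← R5 − 77/3·R4.
R5 ← R5 / (-1892/553).
R1 ← R1 − 242/553·R5.
R2 ← R2 + 347/1106·R5.
R3 ← R3 − 184/553·R5.
R4 ← R4 − 164/553·R5.
Reading off the reduced rows gives x_1 = -1, x_2 = 3, x_3 = 0, x_4 = -4/3, x_5 = -12/5.

x_1 = -1, x_2 = 3, x_3 = 0, x_4 = -4/3, x_5 = -12/5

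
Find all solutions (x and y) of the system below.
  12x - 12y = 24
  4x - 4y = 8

Row-reduce:
R1 ← R1 / (12).
R2 ← R2 − 4·R1.
Rank is 1 with 2 unknowns, leaving y free.

infinitely many solutions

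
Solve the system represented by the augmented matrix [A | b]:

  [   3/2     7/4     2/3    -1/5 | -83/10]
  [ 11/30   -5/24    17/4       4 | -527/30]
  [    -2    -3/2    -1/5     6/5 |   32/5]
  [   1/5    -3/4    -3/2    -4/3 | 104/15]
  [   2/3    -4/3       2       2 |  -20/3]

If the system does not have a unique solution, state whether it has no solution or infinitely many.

no solution

Row-reduce:
R1 ← R1 / (3/2).
R2 ← R2 − 11/30·R1.
R3 ← R3 + 2·R1.
R4 ← R4 − 1/5·R1.
R5 ← R5 − 2/3·R1.
R2 ← R2 / (-229/360).
R1 ← R1 − 7/6·R2.
R3 ← R3 − 5/6·R2.
R4 ← R4 + 59/60·R2.
R5 ← R5 + 19/9·R2.
R3 ← R3 / (20758/3435).
R1 ← R1 − 5455/687·R3.
R2 ← R2 + 4414/687·R3.
R4 ← R4 + 5432/687·R3.
R5 ← R5 + 2716/229·R3.
R4 ← R4 / (956/1605).
R1 ← R1 + 9375/10379·R4.
R2 ← R2 − 13842/51895·R4.
R3 ← R3 − 10713/10379·R4.
R5 ← R5 − 478/535·R4.
Row 5 reduces to 0 = 1/2, a contradiction. The system is inconsistent.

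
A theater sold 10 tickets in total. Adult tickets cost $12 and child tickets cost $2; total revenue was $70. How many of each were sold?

Let a = adult tickets, c = child tickets.
  c + a = 10
  12a + 2c = 70
From equation 1: a = 10 − c.
Substitute into equation 2 and solve: c = 5.
Then a = 5.

adult tickets: 5, child tickets: 5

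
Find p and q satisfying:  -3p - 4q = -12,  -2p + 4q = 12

Row-reduce the augmented matrix:
R1 ← R1 / (-3).
R2 ← R2 + 2·R1.
R2 ← R2 / (20/3).
R1 ← R1 − 4/3·R2.
Reading off the reduced rows gives p = 0, q = 3.

p = 0, q = 3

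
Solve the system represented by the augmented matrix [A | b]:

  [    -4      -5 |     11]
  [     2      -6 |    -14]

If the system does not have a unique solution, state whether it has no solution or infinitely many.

Row-reduce the augmented matrix:
R1 ← R1 / (-4).
R2 ← R2 − 2·R1.
R2 ← R2 / (-17/2).
R1 ← R1 − 5/4·R2.
Reading off the reduced rows gives x_1 = -4, x_2 = 1.

x_1 = -4, x_2 = 1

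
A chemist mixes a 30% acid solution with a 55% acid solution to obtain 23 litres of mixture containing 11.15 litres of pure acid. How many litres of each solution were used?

litres of solution A: 6, litres of solution B: 17

Let a = litres of solution A, b = litres of solution B.
  a + b = 23
  (3/10)a + (11/20)b = 223/20
Row-reduce the augmented matrix:
R2 ← R2 − 3/10·R1.
R2 ← R2 / (1/4).
R1 ← R1 − 1·R2.
Reading off the reduced rows gives a = 6, b = 17.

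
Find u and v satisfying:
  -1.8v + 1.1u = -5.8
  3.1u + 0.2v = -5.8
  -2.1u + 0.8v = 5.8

u = -2, v = 2

Row-reduce the augmented matrix:
R1 ← R1 / (11/10).
R2 ← R2 − 31/10·R1.
R3 ← R3 + 21/10·R1.
R2 ← R2 / (58/11).
R1 ← R1 + 18/11·R2.
R3 ← R3 + 29/11·R2.
R3 reduces to 0 = 0, so the extra equation is consistent.
Reading off the reduced rows gives u = -2, v = 2.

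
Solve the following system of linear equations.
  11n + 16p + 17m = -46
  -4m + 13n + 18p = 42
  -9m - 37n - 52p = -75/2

Row-reduce:
R1 ← R1 / (17).
R2 ← R2 + 4·R1.
R3 ← R3 + 9·R1.
R2 ← R2 / (265/17).
R1 ← R1 − 11/17·R2.
R3 ← R3 + 530/17·R2.
Row 3 reduces to 0 = 1/2, a contradiction. The system is inconsistent.

no solution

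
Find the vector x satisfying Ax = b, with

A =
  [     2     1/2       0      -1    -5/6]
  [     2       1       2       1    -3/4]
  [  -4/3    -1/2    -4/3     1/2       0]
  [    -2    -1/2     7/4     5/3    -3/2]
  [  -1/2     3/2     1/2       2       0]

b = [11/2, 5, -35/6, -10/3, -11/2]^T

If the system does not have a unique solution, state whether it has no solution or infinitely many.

Row-reduce the augmented matrix:
R1 ← R1 / (2).
R2 ← R2 − 2·R1.
R3 ← R3 + 4/3·R1.
R4 ← R4 + 2·R1.
R5 ← R5 + 1/2·R1.
R2 ← R2 / (1/2).
R1 ← R1 − 1/4·R2.
R3 ← R3 + 1/6·R2.
R5 ← R5 − 13/8·R2.
R3 ← R3 / (-2/3).
R1 ← R1 + 1·R3.
R2 ← R2 − 4·R3.
R4 ← R4 − 7/4·R3.
R5 ← R5 + 6·R3.
R4 ← R4 / (95/48).
R1 ← R1 + 9/4·R4.
R2 ← R2 − 7·R4.
R3 ← R3 + 3/4·R4.
R5 ← R5 + 37/4·R4.
R5 ← R5 / (-59779/4560).
R1 ← R1 + 8879/2280·R5.
R2 ← R2 − 1929/190·R5.
R3 ← R3 + 176/285·R5.
R4 ← R4 + 357/190·R5.
Reading off the reduced rows gives x_1 = 2, x_2 = -1, x_3 = 2, x_4 = -2, x_5 = 0.

x_1 = 2, x_2 = -1, x_3 = 2, x_4 = -2, x_5 = 0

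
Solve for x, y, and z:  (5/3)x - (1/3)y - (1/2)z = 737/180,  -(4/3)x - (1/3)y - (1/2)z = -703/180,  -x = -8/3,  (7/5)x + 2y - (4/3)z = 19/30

Row-reduce the augmented matrix:
R1 ← R1 / (5/3).
R2 ← R2 + 4/3·R1.
R3 ← R3 + 1·R1.
R4 ← R4 − 7/5·R1.
R2 ← R2 / (-3/5).
R1 ← R1 + 1/5·R2.
R3 ← R3 + 1/5·R2.
R4 ← R4 − 57/25·R2.
Swap R3 and R4.
R3 ← R3 / (-13/3).
R2 ← R2 − 3/2·R3.
R4 reduces to 0 = 0, so the extra equation is consistent.
Reading off the reduced rows gives x = 8/3, y = -3/4, z = 6/5.

x = 8/3, y = -3/4, z = 6/5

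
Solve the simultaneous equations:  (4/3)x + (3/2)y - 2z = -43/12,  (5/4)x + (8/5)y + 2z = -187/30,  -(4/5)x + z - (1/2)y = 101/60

x = -2, y = -3/2, z = -2/3

Row-reduce the augmented matrix:
R1 ← R1 / (4/3).
R2 ← R2 − 5/4·R1.
R3 ← R3 + 4/5·R1.
R2 ← R2 / (31/160).
R1 ← R1 − 9/8·R2.
R3 ← R3 − 2/5·R2.
R3 ← R3 / (-41/5).
R1 ← R1 + 24·R3.
R2 ← R2 − 20·R3.
Reading off the reduced rows gives x = -2, y = -3/2, z = -2/3.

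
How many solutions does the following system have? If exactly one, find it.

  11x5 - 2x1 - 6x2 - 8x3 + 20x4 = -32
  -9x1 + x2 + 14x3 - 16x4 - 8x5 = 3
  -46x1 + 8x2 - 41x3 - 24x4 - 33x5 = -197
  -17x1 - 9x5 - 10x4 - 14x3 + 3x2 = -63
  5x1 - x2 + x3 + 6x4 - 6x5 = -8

infinitely many solutions

Row-reduce:
R1 ← R1 / (-2).
R2 ← R2 + 9·R1.
R3 ← R3 + 46·R1.
R4 ← R4 + 17·R1.
R5 ← R5 − 5·R1.
R2 ← R2 / (28).
R1 ← R1 − 3·R2.
R3 ← R3 − 146·R2.
R4 ← R4 − 54·R2.
R5 ← R5 + 16·R2.
R3 ← R3 / (-824/7).
R1 ← R1 + 19/14·R3.
R2 ← R2 − 25/14·R3.
R4 ← R4 + 297/7·R3.
R5 ← R5 − 67/7·R3.
R4 ← R4 / (-279/824).
R1 ← R1 − 931/1648·R4.
R2 ← R2 + 4521/1648·R4.
R3 ← R3 + 481/824·R4.
R5 ← R5 − 837/824·R4.
Rank is 4 with 5 unknowns, leaving x5 free.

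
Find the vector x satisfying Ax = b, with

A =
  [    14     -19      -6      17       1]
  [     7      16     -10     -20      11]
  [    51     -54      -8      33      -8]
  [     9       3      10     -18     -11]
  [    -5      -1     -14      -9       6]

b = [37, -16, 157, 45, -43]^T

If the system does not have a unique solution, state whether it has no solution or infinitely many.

Row-reduce:
R1 ← R1 / (14).
R2 ← R2 − 7·R1.
R3 ← R3 − 51·R1.
R4 ← R4 − 9·R1.
R5 ← R5 + 5·R1.
R2 ← R2 / (51/2).
R1 ← R1 + 19/14·R2.
R3 ← R3 − 213/14·R2.
R4 ← R4 − 213/14·R2.
R5 ← R5 + 109/14·R2.
R3 ← R3 / (2146/119).
R1 ← R1 + 286/357·R3.
R2 ← R2 + 14/51·R3.
R4 ← R4 − 2146/119·R3.
R5 ← R5 + 6526/357·R3.
Swap R4 and R5.
R4 ← R4 / (-25449/1073).
R1 ← R1 + 893/1073·R4.
R2 ← R2 + 1394/1073·R4.
R3 ← R3 + 1419/2146·R4.
Row 5 reduces to 0 = -1, a contradiction. The system is inconsistent.

no solution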